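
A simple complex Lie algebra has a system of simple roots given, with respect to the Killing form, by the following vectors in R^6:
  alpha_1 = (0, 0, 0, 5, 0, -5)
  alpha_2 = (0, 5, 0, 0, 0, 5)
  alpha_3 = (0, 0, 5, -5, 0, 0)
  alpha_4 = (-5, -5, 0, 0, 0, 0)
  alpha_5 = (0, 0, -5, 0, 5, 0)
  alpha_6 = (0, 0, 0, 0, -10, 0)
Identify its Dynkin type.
Compute the Cartan integers a_ij = 2(alpha_i, alpha_j)/(alpha_j, alpha_j); the resulting 6x6 Cartan matrix is
[[2, -1, -1, 0, 0, 0], [-1, 2, 0, -1, 0, 0], [-1, 0, 2, 0, -1, 0], [0, -1, 0, 2, 0, 0], [0, 0, -1, 0, 2, -1], [0, 0, 0, 0, -2, 2]].
The roots have two lengths (squared-length ratio 2:1); the short ones are alpha_{1,2,3,4,5}. The associated Dynkin diagram is a chain of 6 nodes with a double edge at one end; the terminal node there is the unique long simple root (C_6), so the type is C_6 (the algebra sp(12)).

C_6 (sp(12))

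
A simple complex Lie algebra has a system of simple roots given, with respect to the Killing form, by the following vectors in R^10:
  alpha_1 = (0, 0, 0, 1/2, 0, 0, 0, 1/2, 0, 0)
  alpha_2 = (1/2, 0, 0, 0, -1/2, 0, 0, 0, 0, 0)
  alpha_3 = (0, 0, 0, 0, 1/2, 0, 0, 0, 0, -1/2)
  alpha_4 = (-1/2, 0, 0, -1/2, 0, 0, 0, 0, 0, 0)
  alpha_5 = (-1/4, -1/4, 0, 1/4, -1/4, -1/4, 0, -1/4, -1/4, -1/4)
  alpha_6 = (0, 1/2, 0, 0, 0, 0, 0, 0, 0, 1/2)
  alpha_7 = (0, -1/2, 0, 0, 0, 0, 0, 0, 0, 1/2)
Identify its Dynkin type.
Compute the Cartan integers a_ij = 2(alpha_i, alpha_j)/(alpha_j, alpha_j); the resulting 7x7 Cartan matrix is
[[2, 0, 0, -1, 0, 0, 0], [0, 2, -1, -1, 0, 0, 0], [0, -1, 2, 0, 0, -1, -1], [-1, -1, 0, 2, 0, 0, 0], [0, 0, 0, 0, 2, -1, 0], [0, 0, -1, 0, -1, 2, 0], [0, 0, -1, 0, 0, 0, 2]].
All simple roots have the same length, so the diagram is simply laced. The associated Dynkin diagram is a chain of 6 nodes with one extra node attached to the third node from one end (E_7), so the type is E_7.

type E_7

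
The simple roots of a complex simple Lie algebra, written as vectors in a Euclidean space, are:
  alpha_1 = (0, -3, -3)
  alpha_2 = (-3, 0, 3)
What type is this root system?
Compute the Cartan integers a_ij = 2(alpha_i, alpha_j)/(alpha_j, alpha_j); the resulting 2x2 Cartan matrix is
[[2, -1], [-1, 2]].
All simple roots have the same length, so the diagram is simply laced. The associated Dynkin diagram is a chain of 2 nodes with single edges (A_2), so the type is A_2 (the algebra sl(3)).

A_2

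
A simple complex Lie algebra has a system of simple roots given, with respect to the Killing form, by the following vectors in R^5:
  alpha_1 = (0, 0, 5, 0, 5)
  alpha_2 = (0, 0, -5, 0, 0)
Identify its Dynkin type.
B_2 (so(5))

Compute the Cartan integers a_ij = 2(alpha_i, alpha_j)/(alpha_j, alpha_j); the resulting 2x2 Cartan matrix is
[[2, -2], [-1, 2]].
The roots have two lengths (squared-length ratio 2:1); the short ones are alpha_{2}. The associated Dynkin diagram is a chain of 2 nodes with a double edge at one end; the terminal node there is the unique short simple root (B_2), so the type is B_2 (the algebra so(5)).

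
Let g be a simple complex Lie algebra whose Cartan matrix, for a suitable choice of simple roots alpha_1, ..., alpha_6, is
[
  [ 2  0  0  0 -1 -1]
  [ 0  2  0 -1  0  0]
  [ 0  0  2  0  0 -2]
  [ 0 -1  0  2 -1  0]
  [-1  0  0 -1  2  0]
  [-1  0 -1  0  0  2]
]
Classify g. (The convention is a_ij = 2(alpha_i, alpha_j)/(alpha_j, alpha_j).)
The matrix has rank 6 with 2's on the diagonal. Reading the off-diagonal entries as Dynkin edges (a single edge where a_ij = a_ji = -1; a double or triple edge where a_ij * a_ji = 2 or 3), the diagram is a chain of 6 nodes with a double edge at one end; the terminal node there is the unique long simple root (C_6). One simple-root ordering that puts it in standard form is (alpha_2, alpha_4, alpha_5, alpha_1, alpha_6, alpha_3). So the algebra is type C_6, i.e. sp(12).

type C_6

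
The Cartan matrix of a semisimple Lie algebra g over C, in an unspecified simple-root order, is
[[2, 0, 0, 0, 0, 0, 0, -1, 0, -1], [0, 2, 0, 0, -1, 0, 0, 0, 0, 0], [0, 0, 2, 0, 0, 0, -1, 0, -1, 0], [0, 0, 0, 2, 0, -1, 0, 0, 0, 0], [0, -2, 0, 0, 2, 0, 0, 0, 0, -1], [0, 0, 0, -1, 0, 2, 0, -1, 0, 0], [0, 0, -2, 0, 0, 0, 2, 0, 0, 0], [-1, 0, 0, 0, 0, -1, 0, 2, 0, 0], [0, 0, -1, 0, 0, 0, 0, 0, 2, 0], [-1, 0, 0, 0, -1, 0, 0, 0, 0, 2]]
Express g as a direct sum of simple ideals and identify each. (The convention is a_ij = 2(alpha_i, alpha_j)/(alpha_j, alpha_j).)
The diagram associated to this matrix has two connected components: the simple roots {alpha_1, alpha_2, alpha_4, alpha_5, alpha_6, alpha_8, alpha_10} form a chain of 7 nodes with a double edge at one end; the terminal node there is the unique short simple root (B_7), and {alpha_3, alpha_7, alpha_9} form a chain of 3 nodes with a double edge at one end; the terminal node there is the unique long simple root (C_3). A semisimple Lie algebra decomposes uniquely as the direct sum of simple ideals, one per connected component of its Dynkin diagram, so g ≅ B_7 ⊕ C_3 (dimension 105 + 21 = 126).

B7 ⊕ C3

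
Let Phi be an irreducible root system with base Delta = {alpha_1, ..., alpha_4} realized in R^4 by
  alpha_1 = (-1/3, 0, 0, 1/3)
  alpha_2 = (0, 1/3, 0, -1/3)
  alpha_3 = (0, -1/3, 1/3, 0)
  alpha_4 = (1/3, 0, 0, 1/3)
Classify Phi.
D_4 (so(8))

Compute the Cartan integers a_ij = 2(alpha_i, alpha_j)/(alpha_j, alpha_j); the resulting 4x4 Cartan matrix is
[[2, -1, 0, 0], [-1, 2, -1, -1], [0, -1, 2, 0], [0, -1, 0, 2]].
All simple roots have the same length, so the diagram is simply laced. The associated Dynkin diagram is a chain of 2 nodes with a fork of two nodes at one end (D_4), so the type is D_4 (the algebra so(8)).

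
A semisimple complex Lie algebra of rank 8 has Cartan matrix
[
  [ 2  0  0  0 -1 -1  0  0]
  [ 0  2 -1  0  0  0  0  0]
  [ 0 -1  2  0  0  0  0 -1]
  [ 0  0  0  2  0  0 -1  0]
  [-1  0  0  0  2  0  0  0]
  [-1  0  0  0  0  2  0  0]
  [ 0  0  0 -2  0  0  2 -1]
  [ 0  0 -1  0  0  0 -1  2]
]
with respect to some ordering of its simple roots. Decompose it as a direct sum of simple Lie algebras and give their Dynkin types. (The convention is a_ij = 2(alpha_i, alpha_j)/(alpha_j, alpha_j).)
The diagram associated to this matrix has two connected components: the simple roots {alpha_1, alpha_5, alpha_6} form a chain of 3 nodes with single edges (A_3), and {alpha_2, alpha_3, alpha_4, alpha_7, alpha_8} form a chain of 5 nodes with a double edge at one end; the terminal node there is the unique short simple root (B_5). A semisimple Lie algebra decomposes uniquely as the direct sum of simple ideals, one per connected component of its Dynkin diagram, so g ≅ A_3 ⊕ B_5 (dimension 15 + 55 = 70).

A_3 ⊕ B_5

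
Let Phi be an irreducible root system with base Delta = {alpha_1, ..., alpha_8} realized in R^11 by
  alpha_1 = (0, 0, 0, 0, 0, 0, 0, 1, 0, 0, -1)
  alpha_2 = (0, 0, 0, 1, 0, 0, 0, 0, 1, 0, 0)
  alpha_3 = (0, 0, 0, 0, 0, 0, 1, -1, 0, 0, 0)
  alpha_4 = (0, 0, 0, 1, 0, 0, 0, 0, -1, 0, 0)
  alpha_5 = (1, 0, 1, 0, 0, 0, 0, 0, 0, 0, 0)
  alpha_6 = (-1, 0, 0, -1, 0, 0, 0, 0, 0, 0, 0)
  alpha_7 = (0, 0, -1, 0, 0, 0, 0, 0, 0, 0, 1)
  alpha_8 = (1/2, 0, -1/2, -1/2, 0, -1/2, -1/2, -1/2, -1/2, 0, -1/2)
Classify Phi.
Compute the Cartan integers a_ij = 2(alpha_i, alpha_j)/(alpha_j, alpha_j); the resulting 8x8 Cartan matrix is
[[2, 0, -1, 0, 0, 0, -1, 0], [0, 2, 0, 0, 0, -1, 0, -1], [-1, 0, 2, 0, 0, 0, 0, 0], [0, 0, 0, 2, 0, -1, 0, 0], [0, 0, 0, 0, 2, -1, -1, 0], [0, -1, 0, -1, -1, 2, 0, 0], [-1, 0, 0, 0, -1, 0, 2, 0], [0, -1, 0, 0, 0, 0, 0, 2]].
All simple roots have the same length, so the diagram is simply laced. The associated Dynkin diagram is a chain of 7 nodes with one extra node attached to the third node from one end (E_8), so the type is E_8.

E8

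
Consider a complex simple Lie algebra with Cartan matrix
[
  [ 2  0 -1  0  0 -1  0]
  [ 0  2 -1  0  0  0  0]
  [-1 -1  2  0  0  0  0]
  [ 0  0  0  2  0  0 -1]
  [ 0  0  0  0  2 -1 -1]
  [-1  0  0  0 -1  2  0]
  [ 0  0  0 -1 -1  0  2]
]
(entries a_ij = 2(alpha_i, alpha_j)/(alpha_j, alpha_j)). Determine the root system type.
A_7 (sl(8))

The matrix has rank 7 with 2's on the diagonal. Reading the off-diagonal entries as Dynkin edges (a single edge where a_ij = a_ji = -1; a double or triple edge where a_ij * a_ji = 2 or 3), the diagram is a chain of 7 nodes with single edges (A_7). One simple-root ordering that puts it in standard form is (alpha_2, alpha_3, alpha_1, alpha_6, alpha_5, alpha_7, alpha_4). So the algebra is type A_7, i.e. sl(8).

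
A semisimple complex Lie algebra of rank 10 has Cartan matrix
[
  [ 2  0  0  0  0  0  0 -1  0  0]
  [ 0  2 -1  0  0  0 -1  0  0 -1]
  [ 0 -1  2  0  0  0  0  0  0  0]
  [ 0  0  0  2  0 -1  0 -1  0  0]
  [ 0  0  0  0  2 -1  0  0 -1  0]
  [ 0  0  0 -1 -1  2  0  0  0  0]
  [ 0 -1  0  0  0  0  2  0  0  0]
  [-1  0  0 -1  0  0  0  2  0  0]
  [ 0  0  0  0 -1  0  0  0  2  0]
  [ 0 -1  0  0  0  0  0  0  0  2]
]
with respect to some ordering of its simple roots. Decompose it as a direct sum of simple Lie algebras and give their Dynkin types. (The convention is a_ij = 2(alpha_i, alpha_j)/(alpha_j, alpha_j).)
A_6 + D_4

The diagram associated to this matrix has two connected components: the simple roots {alpha_1, alpha_4, alpha_5, alpha_6, alpha_8, alpha_9} form a chain of 6 nodes with single edges (A_6), and {alpha_2, alpha_3, alpha_7, alpha_10} form a chain of 2 nodes with a fork of two nodes at one end (D_4). A semisimple Lie algebra decomposes uniquely as the direct sum of simple ideals, one per connected component of its Dynkin diagram, so g ≅ A_6 ⊕ D_4 (dimension 48 + 28 = 76).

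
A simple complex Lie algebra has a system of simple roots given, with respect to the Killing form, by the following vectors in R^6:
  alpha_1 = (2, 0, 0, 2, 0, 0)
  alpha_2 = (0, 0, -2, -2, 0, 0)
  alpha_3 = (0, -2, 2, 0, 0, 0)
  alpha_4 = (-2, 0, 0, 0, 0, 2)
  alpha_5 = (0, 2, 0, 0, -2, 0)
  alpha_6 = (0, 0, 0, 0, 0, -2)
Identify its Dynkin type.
B6

Compute the Cartan integers a_ij = 2(alpha_i, alpha_j)/(alpha_j, alpha_j); the resulting 6x6 Cartan matrix is
[[2, -1, 0, -1, 0, 0], [-1, 2, -1, 0, 0, 0], [0, -1, 2, 0, -1, 0], [-1, 0, 0, 2, 0, -2], [0, 0, -1, 0, 2, 0], [0, 0, 0, -1, 0, 2]].
The roots have two lengths (squared-length ratio 2:1); the short ones are alpha_{6}. The associated Dynkin diagram is a chain of 6 nodes with a double edge at one end; the terminal node there is the unique short simple root (B_6), so the type is B_6 (the algebra so(13)).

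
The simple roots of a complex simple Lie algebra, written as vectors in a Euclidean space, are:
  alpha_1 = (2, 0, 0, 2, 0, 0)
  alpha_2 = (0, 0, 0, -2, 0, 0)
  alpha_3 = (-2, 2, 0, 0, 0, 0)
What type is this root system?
Compute the Cartan integers a_ij = 2(alpha_i, alpha_j)/(alpha_j, alpha_j); the resulting 3x3 Cartan matrix is
[[2, -2, -1], [-1, 2, 0], [-1, 0, 2]].
The roots have two lengths (squared-length ratio 2:1); the short ones are alpha_{2}. The associated Dynkin diagram is a chain of 3 nodes with a double edge at one end; the terminal node there is the unique short simple root (B_3), so the type is B_3 (the algebra so(7)).

B_3 (so(7))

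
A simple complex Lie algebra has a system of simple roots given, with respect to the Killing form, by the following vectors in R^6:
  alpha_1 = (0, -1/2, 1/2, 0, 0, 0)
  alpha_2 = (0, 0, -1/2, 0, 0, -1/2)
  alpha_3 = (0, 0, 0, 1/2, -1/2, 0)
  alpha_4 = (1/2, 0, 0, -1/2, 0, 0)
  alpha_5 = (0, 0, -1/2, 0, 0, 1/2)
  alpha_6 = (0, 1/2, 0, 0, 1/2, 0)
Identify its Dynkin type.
Compute the Cartan integers a_ij = 2(alpha_i, alpha_j)/(alpha_j, alpha_j); the resulting 6x6 Cartan matrix is
[[2, -1, 0, 0, -1, -1], [-1, 2, 0, 0, 0, 0], [0, 0, 2, -1, 0, -1], [0, 0, -1, 2, 0, 0], [-1, 0, 0, 0, 2, 0], [-1, 0, -1, 0, 0, 2]].
All simple roots have the same length, so the diagram is simply laced. The associated Dynkin diagram is a chain of 4 nodes with a fork of two nodes at one end (D_6), so the type is D_6 (the algebra so(12)).

D6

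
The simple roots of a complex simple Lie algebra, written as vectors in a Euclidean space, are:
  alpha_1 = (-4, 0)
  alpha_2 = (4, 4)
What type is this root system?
type B_2

Compute the Cartan integers a_ij = 2(alpha_i, alpha_j)/(alpha_j, alpha_j); the resulting 2x2 Cartan matrix is
[[2, -1], [-2, 2]].
The roots have two lengths (squared-length ratio 2:1); the short ones are alpha_{1}. The associated Dynkin diagram is a chain of 2 nodes with a double edge at one end; the terminal node there is the unique short simple root (B_2), so the type is B_2 (the algebra so(5)).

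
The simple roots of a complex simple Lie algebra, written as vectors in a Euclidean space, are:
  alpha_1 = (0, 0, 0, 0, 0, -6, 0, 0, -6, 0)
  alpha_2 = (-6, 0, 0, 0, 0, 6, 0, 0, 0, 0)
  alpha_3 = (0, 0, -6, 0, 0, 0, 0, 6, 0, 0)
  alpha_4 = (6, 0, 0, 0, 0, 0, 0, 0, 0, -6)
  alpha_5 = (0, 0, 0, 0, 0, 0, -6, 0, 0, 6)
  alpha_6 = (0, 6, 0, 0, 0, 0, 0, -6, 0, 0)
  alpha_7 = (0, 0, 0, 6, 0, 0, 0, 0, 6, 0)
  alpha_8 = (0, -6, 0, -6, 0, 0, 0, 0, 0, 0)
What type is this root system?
A8

Compute the Cartan integers a_ij = 2(alpha_i, alpha_j)/(alpha_j, alpha_j); the resulting 8x8 Cartan matrix is
[[2, -1, 0, 0, 0, 0, -1, 0], [-1, 2, 0, -1, 0, 0, 0, 0], [0, 0, 2, 0, 0, -1, 0, 0], [0, -1, 0, 2, -1, 0, 0, 0], [0, 0, 0, -1, 2, 0, 0, 0], [0, 0, -1, 0, 0, 2, 0, -1], [-1, 0, 0, 0, 0, 0, 2, -1], [0, 0, 0, 0, 0, -1, -1, 2]].
All simple roots have the same length, so the diagram is simply laced. The associated Dynkin diagram is a chain of 8 nodes with single edges (A_8), so the type is A_8 (the algebra sl(9)).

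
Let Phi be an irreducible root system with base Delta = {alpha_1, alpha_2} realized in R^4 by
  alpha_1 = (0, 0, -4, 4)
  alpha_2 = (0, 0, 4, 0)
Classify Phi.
type B_2

Compute the Cartan integers a_ij = 2(alpha_i, alpha_j)/(alpha_j, alpha_j); the resulting 2x2 Cartan matrix is
[[2, -2], [-1, 2]].
The roots have two lengths (squared-length ratio 2:1); the short ones are alpha_{2}. The associated Dynkin diagram is a chain of 2 nodes with a double edge at one end; the terminal node there is the unique short simple root (B_2), so the type is B_2 (the algebra so(5)).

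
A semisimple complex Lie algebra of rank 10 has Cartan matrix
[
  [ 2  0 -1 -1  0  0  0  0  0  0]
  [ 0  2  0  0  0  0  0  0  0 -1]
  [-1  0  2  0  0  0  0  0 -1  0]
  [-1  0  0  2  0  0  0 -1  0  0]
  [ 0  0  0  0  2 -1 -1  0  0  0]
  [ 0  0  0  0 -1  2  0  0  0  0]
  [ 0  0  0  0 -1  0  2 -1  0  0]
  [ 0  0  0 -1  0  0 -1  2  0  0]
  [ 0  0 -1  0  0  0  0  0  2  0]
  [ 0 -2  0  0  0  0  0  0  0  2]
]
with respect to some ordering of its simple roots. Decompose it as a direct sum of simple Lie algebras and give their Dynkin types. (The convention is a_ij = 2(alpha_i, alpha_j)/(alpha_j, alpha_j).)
The diagram associated to this matrix has two connected components: the simple roots {alpha_1, alpha_3, alpha_4, alpha_5, alpha_6, alpha_7, alpha_8, alpha_9} form a chain of 8 nodes with single edges (A_8), and {alpha_2, alpha_10} form a chain of 2 nodes with a double edge at one end; the terminal node there is the unique short simple root (B_2). A semisimple Lie algebra decomposes uniquely as the direct sum of simple ideals, one per connected component of its Dynkin diagram, so g ≅ A_8 ⊕ B_2 (dimension 80 + 10 = 90).

A8 + B2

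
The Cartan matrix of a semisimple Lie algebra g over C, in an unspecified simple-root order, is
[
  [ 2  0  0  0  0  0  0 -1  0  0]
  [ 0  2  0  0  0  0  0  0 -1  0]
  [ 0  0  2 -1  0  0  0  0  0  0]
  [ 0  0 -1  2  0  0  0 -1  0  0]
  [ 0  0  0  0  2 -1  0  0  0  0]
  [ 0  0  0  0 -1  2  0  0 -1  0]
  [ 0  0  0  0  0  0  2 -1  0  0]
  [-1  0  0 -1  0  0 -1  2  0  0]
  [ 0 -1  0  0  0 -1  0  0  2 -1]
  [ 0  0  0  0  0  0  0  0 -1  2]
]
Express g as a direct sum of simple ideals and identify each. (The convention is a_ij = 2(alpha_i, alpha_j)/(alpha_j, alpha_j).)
D_5 (so(10)) + D_5 (so(10))

The diagram associated to this matrix has two connected components: the simple roots {alpha_1, alpha_3, alpha_4, alpha_7, alpha_8} form a chain of 3 nodes with a fork of two nodes at one end (D_5), and {alpha_2, alpha_5, alpha_6, alpha_9, alpha_10} form a chain of 3 nodes with a fork of two nodes at one end (D_5). A semisimple Lie algebra decomposes uniquely as the direct sum of simple ideals, one per connected component of its Dynkin diagram, so g ≅ D_5 ⊕ D_5 (dimension 45 + 45 = 90).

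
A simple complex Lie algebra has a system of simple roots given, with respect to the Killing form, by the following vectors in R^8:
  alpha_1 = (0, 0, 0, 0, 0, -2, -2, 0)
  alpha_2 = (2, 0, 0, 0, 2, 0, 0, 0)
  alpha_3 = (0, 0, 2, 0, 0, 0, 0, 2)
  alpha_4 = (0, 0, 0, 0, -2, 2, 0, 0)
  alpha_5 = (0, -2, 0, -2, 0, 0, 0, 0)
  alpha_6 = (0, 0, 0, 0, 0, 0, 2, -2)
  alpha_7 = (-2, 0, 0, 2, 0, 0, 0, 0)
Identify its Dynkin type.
Compute the Cartan integers a_ij = 2(alpha_i, alpha_j)/(alpha_j, alpha_j); the resulting 7x7 Cartan matrix is
[[2, 0, 0, -1, 0, -1, 0], [0, 2, 0, -1, 0, 0, -1], [0, 0, 2, 0, 0, -1, 0], [-1, -1, 0, 2, 0, 0, 0], [0, 0, 0, 0, 2, 0, -1], [-1, 0, -1, 0, 0, 2, 0], [0, -1, 0, 0, -1, 0, 2]].
All simple roots have the same length, so the diagram is simply laced. The associated Dynkin diagram is a chain of 7 nodes with single edges (A_7), so the type is A_7 (the algebra sl(8)).

A_7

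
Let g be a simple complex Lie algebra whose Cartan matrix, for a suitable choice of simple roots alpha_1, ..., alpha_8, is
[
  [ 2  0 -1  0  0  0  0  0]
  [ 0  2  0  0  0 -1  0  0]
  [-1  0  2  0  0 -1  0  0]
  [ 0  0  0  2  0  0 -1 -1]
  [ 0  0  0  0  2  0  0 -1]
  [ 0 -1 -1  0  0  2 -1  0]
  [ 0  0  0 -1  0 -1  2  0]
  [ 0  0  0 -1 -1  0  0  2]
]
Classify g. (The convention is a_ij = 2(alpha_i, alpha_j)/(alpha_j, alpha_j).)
The matrix has rank 8 with 2's on the diagonal. Reading the off-diagonal entries as Dynkin edges (a single edge where a_ij = a_ji = -1; a double or triple edge where a_ij * a_ji = 2 or 3), the diagram is a chain of 7 nodes with one extra node attached to the third node from one end (E_8). One simple-root ordering that puts it in standard form is (alpha_1, alpha_2, alpha_3, alpha_6, alpha_7, alpha_4, alpha_8, alpha_5). So the algebra is type E_8.

E8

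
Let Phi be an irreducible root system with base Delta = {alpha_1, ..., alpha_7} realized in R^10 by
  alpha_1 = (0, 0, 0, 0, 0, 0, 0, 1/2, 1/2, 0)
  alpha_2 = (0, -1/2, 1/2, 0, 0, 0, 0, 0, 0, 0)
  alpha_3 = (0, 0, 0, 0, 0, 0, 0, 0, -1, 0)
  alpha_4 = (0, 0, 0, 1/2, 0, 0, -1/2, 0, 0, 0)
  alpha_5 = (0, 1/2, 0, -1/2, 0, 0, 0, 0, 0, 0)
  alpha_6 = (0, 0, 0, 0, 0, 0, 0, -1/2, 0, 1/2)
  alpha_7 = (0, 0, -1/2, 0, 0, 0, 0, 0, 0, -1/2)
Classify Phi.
Compute the Cartan integers a_ij = 2(alpha_i, alpha_j)/(alpha_j, alpha_j); the resulting 7x7 Cartan matrix is
[[2, 0, -1, 0, 0, -1, 0], [0, 2, 0, 0, -1, 0, -1], [-2, 0, 2, 0, 0, 0, 0], [0, 0, 0, 2, -1, 0, 0], [0, -1, 0, -1, 2, 0, 0], [-1, 0, 0, 0, 0, 2, -1], [0, -1, 0, 0, 0, -1, 2]].
The roots have two lengths (squared-length ratio 2:1); the short ones are alpha_{1,2,4,5,6,7}. The associated Dynkin diagram is a chain of 7 nodes with a double edge at one end; the terminal node there is the unique long simple root (C_7), so the type is C_7 (the algebra sp(14)).

C_7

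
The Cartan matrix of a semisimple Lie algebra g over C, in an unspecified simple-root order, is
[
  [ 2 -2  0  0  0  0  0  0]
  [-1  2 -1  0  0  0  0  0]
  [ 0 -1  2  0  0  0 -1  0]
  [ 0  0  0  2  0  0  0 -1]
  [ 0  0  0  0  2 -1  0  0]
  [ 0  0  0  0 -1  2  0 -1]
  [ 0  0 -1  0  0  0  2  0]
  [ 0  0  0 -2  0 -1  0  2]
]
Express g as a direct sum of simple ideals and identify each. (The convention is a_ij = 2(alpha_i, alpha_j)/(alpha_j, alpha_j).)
B4 ⊕ C4

The diagram associated to this matrix has two connected components: the simple roots {alpha_4, alpha_5, alpha_6, alpha_8} form a chain of 4 nodes with a double edge at one end; the terminal node there is the unique short simple root (B_4), and {alpha_1, alpha_2, alpha_3, alpha_7} form a chain of 4 nodes with a double edge at one end; the terminal node there is the unique long simple root (C_4). A semisimple Lie algebra decomposes uniquely as the direct sum of simple ideals, one per connected component of its Dynkin diagram, so g ≅ B_4 ⊕ C_4 (dimension 36 + 36 = 72).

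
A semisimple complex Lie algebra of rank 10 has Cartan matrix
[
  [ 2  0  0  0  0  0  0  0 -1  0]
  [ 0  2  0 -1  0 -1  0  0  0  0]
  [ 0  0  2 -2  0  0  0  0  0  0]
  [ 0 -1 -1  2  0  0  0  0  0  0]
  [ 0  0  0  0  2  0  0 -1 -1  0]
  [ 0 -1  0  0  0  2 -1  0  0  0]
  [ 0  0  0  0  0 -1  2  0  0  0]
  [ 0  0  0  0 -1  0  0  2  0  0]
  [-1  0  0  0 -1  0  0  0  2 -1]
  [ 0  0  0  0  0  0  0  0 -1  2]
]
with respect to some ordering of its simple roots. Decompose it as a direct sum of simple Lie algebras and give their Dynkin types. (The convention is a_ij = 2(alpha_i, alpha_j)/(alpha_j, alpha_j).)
type C_5 + type D_5

The diagram associated to this matrix has two connected components: the simple roots {alpha_2, alpha_3, alpha_4, alpha_6, alpha_7} form a chain of 5 nodes with a double edge at one end; the terminal node there is the unique long simple root (C_5), and {alpha_1, alpha_5, alpha_8, alpha_9, alpha_10} form a chain of 3 nodes with a fork of two nodes at one end (D_5). A semisimple Lie algebra decomposes uniquely as the direct sum of simple ideals, one per connected component of its Dynkin diagram, so g ≅ C_5 ⊕ D_5 (dimension 55 + 45 = 100).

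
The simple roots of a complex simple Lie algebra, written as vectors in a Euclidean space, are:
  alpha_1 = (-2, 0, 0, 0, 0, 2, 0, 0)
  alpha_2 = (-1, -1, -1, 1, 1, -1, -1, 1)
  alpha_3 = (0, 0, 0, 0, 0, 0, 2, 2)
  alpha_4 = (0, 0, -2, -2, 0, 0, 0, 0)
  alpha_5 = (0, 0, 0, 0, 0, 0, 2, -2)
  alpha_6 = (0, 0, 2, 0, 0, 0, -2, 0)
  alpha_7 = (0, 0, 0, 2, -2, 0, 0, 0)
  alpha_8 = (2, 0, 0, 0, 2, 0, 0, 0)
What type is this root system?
E_8

Compute the Cartan integers a_ij = 2(alpha_i, alpha_j)/(alpha_j, alpha_j); the resulting 8x8 Cartan matrix is
[[2, 0, 0, 0, 0, 0, 0, -1], [0, 2, 0, 0, -1, 0, 0, 0], [0, 0, 2, 0, 0, -1, 0, 0], [0, 0, 0, 2, 0, -1, -1, 0], [0, -1, 0, 0, 2, -1, 0, 0], [0, 0, -1, -1, -1, 2, 0, 0], [0, 0, 0, -1, 0, 0, 2, -1], [-1, 0, 0, 0, 0, 0, -1, 2]].
All simple roots have the same length, so the diagram is simply laced. The associated Dynkin diagram is a chain of 7 nodes with one extra node attached to the third node from one end (E_8), so the type is E_8.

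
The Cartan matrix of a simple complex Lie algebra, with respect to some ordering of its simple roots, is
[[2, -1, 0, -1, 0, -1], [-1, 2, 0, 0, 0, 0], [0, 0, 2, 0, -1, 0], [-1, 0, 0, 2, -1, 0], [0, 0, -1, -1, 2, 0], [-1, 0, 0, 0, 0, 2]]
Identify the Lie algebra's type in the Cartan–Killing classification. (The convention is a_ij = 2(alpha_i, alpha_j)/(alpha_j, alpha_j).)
D_6 (so(12))

The matrix has rank 6 with 2's on the diagonal. Reading the off-diagonal entries as Dynkin edges (a single edge where a_ij = a_ji = -1; a double or triple edge where a_ij * a_ji = 2 or 3), the diagram is a chain of 4 nodes with a fork of two nodes at one end (D_6). One simple-root ordering that puts it in standard form is (alpha_3, alpha_5, alpha_4, alpha_1, alpha_6, alpha_2). So the algebra is type D_6, i.e. so(12).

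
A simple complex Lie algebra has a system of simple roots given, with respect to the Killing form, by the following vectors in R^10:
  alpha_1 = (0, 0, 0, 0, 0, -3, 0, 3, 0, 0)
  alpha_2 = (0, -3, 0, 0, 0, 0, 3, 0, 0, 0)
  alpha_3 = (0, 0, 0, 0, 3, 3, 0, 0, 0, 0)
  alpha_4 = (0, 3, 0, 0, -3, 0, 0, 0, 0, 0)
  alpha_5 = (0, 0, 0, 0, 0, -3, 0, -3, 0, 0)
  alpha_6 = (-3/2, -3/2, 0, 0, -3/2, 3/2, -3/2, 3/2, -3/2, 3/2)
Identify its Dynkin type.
Compute the Cartan integers a_ij = 2(alpha_i, alpha_j)/(alpha_j, alpha_j); the resulting 6x6 Cartan matrix is
[[2, 0, -1, 0, 0, 0], [0, 2, 0, -1, 0, 0], [-1, 0, 2, -1, -1, 0], [0, -1, -1, 2, 0, 0], [0, 0, -1, 0, 2, -1], [0, 0, 0, 0, -1, 2]].
All simple roots have the same length, so the diagram is simply laced. The associated Dynkin diagram is a chain of 5 nodes with one extra node attached to the third node from one end (E_6), so the type is E_6.

E6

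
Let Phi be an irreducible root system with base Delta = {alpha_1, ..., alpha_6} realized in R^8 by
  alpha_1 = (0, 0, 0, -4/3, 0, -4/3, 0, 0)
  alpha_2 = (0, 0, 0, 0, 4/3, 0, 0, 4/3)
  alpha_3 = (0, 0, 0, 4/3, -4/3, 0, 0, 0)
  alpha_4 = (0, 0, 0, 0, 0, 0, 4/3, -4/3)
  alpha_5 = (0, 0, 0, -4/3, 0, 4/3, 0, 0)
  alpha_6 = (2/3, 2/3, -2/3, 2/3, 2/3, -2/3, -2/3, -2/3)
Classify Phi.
Compute the Cartan integers a_ij = 2(alpha_i, alpha_j)/(alpha_j, alpha_j); the resulting 6x6 Cartan matrix is
[[2, 0, -1, 0, 0, 0], [0, 2, -1, -1, 0, 0], [-1, -1, 2, 0, -1, 0], [0, -1, 0, 2, 0, 0], [0, 0, -1, 0, 2, -1], [0, 0, 0, 0, -1, 2]].
All simple roots have the same length, so the diagram is simply laced. The associated Dynkin diagram is a chain of 5 nodes with one extra node attached to the third node from one end (E_6), so the type is E_6.

E_6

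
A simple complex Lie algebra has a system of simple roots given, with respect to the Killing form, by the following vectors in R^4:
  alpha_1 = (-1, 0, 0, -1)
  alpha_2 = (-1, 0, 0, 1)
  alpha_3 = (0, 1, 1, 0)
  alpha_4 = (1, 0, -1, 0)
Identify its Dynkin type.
Compute the Cartan integers a_ij = 2(alpha_i, alpha_j)/(alpha_j, alpha_j); the resulting 4x4 Cartan matrix is
[[2, 0, 0, -1], [0, 2, 0, -1], [0, 0, 2, -1], [-1, -1, -1, 2]].
All simple roots have the same length, so the diagram is simply laced. The associated Dynkin diagram is a chain of 2 nodes with a fork of two nodes at one end (D_4), so the type is D_4 (the algebra so(8)).

D_4 (so(8))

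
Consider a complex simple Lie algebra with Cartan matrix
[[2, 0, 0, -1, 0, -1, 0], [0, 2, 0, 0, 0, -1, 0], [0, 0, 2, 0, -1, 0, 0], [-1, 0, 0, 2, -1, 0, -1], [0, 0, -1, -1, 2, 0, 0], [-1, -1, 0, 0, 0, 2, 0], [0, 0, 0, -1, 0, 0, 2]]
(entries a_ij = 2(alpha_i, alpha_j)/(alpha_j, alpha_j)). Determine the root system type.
The matrix has rank 7 with 2's on the diagonal. Reading the off-diagonal entries as Dynkin edges (a single edge where a_ij = a_ji = -1; a double or triple edge where a_ij * a_ji = 2 or 3), the diagram is a chain of 6 nodes with one extra node attached to the third node from one end (E_7). One simple-root ordering that puts it in standard form is (alpha_3, alpha_7, alpha_5, alpha_4, alpha_1, alpha_6, alpha_2). So the algebra is type E_7.

E_7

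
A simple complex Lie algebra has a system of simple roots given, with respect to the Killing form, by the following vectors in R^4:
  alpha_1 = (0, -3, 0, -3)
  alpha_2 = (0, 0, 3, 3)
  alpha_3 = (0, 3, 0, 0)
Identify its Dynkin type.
type B_3

Compute the Cartan integers a_ij = 2(alpha_i, alpha_j)/(alpha_j, alpha_j); the resulting 3x3 Cartan matrix is
[[2, -1, -2], [-1, 2, 0], [-1, 0, 2]].
The roots have two lengths (squared-length ratio 2:1); the short ones are alpha_{3}. The associated Dynkin diagram is a chain of 3 nodes with a double edge at one end; the terminal node there is the unique short simple root (B_3), so the type is B_3 (the algebra so(7)).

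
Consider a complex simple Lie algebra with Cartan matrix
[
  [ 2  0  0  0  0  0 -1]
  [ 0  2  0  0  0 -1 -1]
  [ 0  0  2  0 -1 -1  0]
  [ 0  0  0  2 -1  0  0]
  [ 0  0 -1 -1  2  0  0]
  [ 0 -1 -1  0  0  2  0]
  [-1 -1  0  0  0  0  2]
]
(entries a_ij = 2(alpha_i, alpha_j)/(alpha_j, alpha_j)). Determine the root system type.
A_7

The matrix has rank 7 with 2's on the diagonal. Reading the off-diagonal entries as Dynkin edges (a single edge where a_ij = a_ji = -1; a double or triple edge where a_ij * a_ji = 2 or 3), the diagram is a chain of 7 nodes with single edges (A_7). One simple-root ordering that puts it in standard form is (alpha_1, alpha_7, alpha_2, alpha_6, alpha_3, alpha_5, alpha_4). So the algebra is type A_7, i.e. sl(8).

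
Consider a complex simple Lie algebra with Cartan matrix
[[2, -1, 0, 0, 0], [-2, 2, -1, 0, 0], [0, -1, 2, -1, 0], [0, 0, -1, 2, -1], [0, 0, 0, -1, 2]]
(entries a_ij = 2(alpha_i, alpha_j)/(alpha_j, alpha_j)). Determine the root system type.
The matrix has rank 5 with 2's on the diagonal. Reading the off-diagonal entries as Dynkin edges (a single edge where a_ij = a_ji = -1; a double or triple edge where a_ij * a_ji = 2 or 3), the diagram is a chain of 5 nodes with a double edge at one end; the terminal node there is the unique short simple root (B_5). One simple-root ordering that puts it in standard form is (alpha_5, alpha_4, alpha_3, alpha_2, alpha_1). So the algebra is type B_5, i.e. so(11).

B_5 (so(11))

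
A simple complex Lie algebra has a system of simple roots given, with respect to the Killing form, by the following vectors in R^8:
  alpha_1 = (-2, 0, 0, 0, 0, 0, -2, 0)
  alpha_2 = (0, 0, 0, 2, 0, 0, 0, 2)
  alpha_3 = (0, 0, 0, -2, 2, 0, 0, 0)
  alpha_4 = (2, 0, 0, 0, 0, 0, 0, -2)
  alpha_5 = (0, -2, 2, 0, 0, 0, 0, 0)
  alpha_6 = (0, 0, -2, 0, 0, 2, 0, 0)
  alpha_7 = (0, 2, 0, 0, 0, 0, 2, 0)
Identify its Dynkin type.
Compute the Cartan integers a_ij = 2(alpha_i, alpha_j)/(alpha_j, alpha_j); the resulting 7x7 Cartan matrix is
[[2, 0, 0, -1, 0, 0, -1], [0, 2, -1, -1, 0, 0, 0], [0, -1, 2, 0, 0, 0, 0], [-1, -1, 0, 2, 0, 0, 0], [0, 0, 0, 0, 2, -1, -1], [0, 0, 0, 0, -1, 2, 0], [-1, 0, 0, 0, -1, 0, 2]].
All simple roots have the same length, so the diagram is simply laced. The associated Dynkin diagram is a chain of 7 nodes with single edges (A_7), so the type is A_7 (the algebra sl(8)).

A_7 (sl(8))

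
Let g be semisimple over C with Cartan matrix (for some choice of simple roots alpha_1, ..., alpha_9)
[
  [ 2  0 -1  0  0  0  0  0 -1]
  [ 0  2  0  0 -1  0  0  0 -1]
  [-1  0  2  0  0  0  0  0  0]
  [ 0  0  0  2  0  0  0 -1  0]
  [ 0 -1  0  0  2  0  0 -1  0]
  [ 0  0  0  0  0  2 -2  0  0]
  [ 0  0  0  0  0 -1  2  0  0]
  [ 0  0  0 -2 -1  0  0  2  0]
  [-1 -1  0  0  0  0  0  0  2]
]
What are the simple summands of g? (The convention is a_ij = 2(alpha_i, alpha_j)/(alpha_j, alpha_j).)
The diagram associated to this matrix has two connected components: the simple roots {alpha_6, alpha_7} form a chain of 2 nodes with a double edge at one end; the terminal node there is the unique short simple root (B_2), and {alpha_1, alpha_2, alpha_3, alpha_4, alpha_5, alpha_8, alpha_9} form a chain of 7 nodes with a double edge at one end; the terminal node there is the unique short simple root (B_7). A semisimple Lie algebra decomposes uniquely as the direct sum of simple ideals, one per connected component of its Dynkin diagram, so g ≅ B_2 ⊕ B_7 (dimension 10 + 105 = 115).

type B_2 ⊕ type B_7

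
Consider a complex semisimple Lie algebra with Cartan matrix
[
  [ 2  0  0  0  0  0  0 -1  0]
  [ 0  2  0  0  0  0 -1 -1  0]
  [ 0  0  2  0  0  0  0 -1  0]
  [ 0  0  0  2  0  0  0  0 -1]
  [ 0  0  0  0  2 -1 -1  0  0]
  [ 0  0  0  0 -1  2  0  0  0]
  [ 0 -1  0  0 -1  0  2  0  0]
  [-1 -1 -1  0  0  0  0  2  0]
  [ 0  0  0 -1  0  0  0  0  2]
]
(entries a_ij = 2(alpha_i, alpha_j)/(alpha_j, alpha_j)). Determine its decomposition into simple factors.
The diagram associated to this matrix has two connected components: the simple roots {alpha_4, alpha_9} form a chain of 2 nodes with single edges (A_2), and {alpha_1, alpha_2, alpha_3, alpha_5, alpha_6, alpha_7, alpha_8} form a chain of 5 nodes with a fork of two nodes at one end (D_7). A semisimple Lie algebra decomposes uniquely as the direct sum of simple ideals, one per connected component of its Dynkin diagram, so g ≅ A_2 ⊕ D_7 (dimension 8 + 91 = 99).

A2 ⊕ D7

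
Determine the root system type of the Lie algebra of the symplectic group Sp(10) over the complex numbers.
This is sp(10), which has dimension 10(10+1)/2 = 55 and rank 10/2 = 5. In the classification of classical Lie algebras, the symplectic algebra sp(2n) has type C_n; here n = 5, so the Dynkin diagram is a chain of 5 nodes with a double edge at one end; the terminal node there is the unique long simple root (C_5). Hence the type is C_5.

C_5 (sp(10))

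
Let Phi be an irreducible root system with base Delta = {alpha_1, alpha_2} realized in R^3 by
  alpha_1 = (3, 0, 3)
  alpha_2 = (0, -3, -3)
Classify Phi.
Compute the Cartan integers a_ij = 2(alpha_i, alpha_j)/(alpha_j, alpha_j); the resulting 2x2 Cartan matrix is
[[2, -1], [-1, 2]].
All simple roots have the same length, so the diagram is simply laced. The associated Dynkin diagram is a chain of 2 nodes with single edges (A_2), so the type is A_2 (the algebra sl(3)).

A_2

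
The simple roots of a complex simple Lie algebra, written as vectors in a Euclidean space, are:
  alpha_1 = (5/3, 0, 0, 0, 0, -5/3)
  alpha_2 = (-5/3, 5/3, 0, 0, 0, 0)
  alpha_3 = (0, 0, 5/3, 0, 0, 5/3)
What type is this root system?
Compute the Cartan integers a_ij = 2(alpha_i, alpha_j)/(alpha_j, alpha_j); the resulting 3x3 Cartan matrix is
[[2, -1, -1], [-1, 2, 0], [-1, 0, 2]].
All simple roots have the same length, so the diagram is simply laced. The associated Dynkin diagram is a chain of 3 nodes with single edges (A_3), so the type is A_3 (the algebra sl(4)).

type A_3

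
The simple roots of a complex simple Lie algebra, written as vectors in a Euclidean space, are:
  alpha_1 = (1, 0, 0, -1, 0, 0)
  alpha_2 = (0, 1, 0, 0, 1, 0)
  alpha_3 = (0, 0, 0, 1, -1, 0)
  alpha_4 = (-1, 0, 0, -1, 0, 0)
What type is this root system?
D4

Compute the Cartan integers a_ij = 2(alpha_i, alpha_j)/(alpha_j, alpha_j); the resulting 4x4 Cartan matrix is
[[2, 0, -1, 0], [0, 2, -1, 0], [-1, -1, 2, -1], [0, 0, -1, 2]].
All simple roots have the same length, so the diagram is simply laced. The associated Dynkin diagram is a chain of 2 nodes with a fork of two nodes at one end (D_4), so the type is D_4 (the algebra so(8)).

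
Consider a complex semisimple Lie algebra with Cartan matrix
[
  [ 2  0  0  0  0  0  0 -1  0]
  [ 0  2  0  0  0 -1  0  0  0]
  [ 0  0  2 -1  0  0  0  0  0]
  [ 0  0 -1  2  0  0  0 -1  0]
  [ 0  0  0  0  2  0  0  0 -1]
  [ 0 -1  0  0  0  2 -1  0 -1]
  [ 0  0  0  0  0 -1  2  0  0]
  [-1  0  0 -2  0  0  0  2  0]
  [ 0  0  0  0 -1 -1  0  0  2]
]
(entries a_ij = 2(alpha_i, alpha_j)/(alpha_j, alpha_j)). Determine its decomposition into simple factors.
type D_5 ⊕ type F_4

The diagram associated to this matrix has two connected components: the simple roots {alpha_2, alpha_5, alpha_6, alpha_7, alpha_9} form a chain of 3 nodes with a fork of two nodes at one end (D_5), and {alpha_1, alpha_3, alpha_4, alpha_8} form a chain of 4 nodes with a double edge between the middle two (F_4). A semisimple Lie algebra decomposes uniquely as the direct sum of simple ideals, one per connected component of its Dynkin diagram, so g ≅ D_5 ⊕ F_4 (dimension 45 + 52 = 97).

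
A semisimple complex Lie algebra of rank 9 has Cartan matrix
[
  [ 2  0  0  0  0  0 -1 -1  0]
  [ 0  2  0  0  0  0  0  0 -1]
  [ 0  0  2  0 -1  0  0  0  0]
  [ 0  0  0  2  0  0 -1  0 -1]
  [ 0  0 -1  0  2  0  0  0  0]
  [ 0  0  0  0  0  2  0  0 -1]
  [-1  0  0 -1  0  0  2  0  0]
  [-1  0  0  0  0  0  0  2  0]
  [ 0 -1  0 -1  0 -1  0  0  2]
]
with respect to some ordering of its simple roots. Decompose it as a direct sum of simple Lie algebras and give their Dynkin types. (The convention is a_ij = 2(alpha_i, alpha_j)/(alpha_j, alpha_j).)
The diagram associated to this matrix has two connected components: the simple roots {alpha_3, alpha_5} form a chain of 2 nodes with single edges (A_2), and {alpha_1, alpha_2, alpha_4, alpha_6, alpha_7, alpha_8, alpha_9} form a chain of 5 nodes with a fork of two nodes at one end (D_7). A semisimple Lie algebra decomposes uniquely as the direct sum of simple ideals, one per connected component of its Dynkin diagram, so g ≅ A_2 ⊕ D_7 (dimension 8 + 91 = 99).

type A_2 + type D_7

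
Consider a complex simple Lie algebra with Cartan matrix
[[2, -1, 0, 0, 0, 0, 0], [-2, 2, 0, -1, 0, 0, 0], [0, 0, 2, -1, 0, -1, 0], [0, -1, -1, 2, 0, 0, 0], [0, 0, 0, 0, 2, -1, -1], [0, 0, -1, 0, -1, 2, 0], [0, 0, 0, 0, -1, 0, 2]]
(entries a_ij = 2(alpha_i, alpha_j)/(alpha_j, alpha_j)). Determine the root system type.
The matrix has rank 7 with 2's on the diagonal. Reading the off-diagonal entries as Dynkin edges (a single edge where a_ij = a_ji = -1; a double or triple edge where a_ij * a_ji = 2 or 3), the diagram is a chain of 7 nodes with a double edge at one end; the terminal node there is the unique short simple root (B_7). One simple-root ordering that puts it in standard form is (alpha_7, alpha_5, alpha_6, alpha_3, alpha_4, alpha_2, alpha_1). So the algebra is type B_7, i.e. so(15).

type B_7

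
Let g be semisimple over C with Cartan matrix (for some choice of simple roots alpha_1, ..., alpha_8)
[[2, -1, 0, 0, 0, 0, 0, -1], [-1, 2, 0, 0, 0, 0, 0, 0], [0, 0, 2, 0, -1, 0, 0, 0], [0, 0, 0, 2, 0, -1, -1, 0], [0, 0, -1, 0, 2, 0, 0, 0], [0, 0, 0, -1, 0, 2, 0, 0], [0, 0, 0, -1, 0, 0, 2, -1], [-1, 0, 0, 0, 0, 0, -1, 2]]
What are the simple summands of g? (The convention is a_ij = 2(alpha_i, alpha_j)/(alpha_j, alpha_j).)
The diagram associated to this matrix has two connected components: the simple roots {alpha_3, alpha_5} form a chain of 2 nodes with single edges (A_2), and {alpha_1, alpha_2, alpha_4, alpha_6, alpha_7, alpha_8} form a chain of 6 nodes with single edges (A_6). A semisimple Lie algebra decomposes uniquely as the direct sum of simple ideals, one per connected component of its Dynkin diagram, so g ≅ A_2 ⊕ A_6 (dimension 8 + 48 = 56).

A2 ⊕ A6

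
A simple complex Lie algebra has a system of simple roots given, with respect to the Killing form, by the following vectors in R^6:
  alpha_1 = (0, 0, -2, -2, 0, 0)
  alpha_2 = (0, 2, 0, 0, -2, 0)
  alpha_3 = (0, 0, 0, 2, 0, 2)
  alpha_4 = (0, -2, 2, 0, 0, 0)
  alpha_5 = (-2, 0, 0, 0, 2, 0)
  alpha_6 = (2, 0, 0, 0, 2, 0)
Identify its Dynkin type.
Compute the Cartan integers a_ij = 2(alpha_i, alpha_j)/(alpha_j, alpha_j); the resulting 6x6 Cartan matrix is
[[2, 0, -1, -1, 0, 0], [0, 2, 0, -1, -1, -1], [-1, 0, 2, 0, 0, 0], [-1, -1, 0, 2, 0, 0], [0, -1, 0, 0, 2, 0], [0, -1, 0, 0, 0, 2]].
All simple roots have the same length, so the diagram is simply laced. The associated Dynkin diagram is a chain of 4 nodes with a fork of two nodes at one end (D_6), so the type is D_6 (the algebra so(12)).

D_6 (so(12))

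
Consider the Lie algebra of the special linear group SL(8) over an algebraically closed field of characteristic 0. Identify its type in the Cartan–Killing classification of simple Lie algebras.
This is sl(8), which has dimension 8^2 - 1 = 63 and rank 8 - 1 = 7 (a Cartan subalgebra is the diagonal traceless matrices). In the classification of classical Lie algebras, the special linear algebra sl(n+1) has type A_n; here n = 7, so the Dynkin diagram is a chain of 7 nodes with single edges (A_7). Hence the type is A_7.

A_7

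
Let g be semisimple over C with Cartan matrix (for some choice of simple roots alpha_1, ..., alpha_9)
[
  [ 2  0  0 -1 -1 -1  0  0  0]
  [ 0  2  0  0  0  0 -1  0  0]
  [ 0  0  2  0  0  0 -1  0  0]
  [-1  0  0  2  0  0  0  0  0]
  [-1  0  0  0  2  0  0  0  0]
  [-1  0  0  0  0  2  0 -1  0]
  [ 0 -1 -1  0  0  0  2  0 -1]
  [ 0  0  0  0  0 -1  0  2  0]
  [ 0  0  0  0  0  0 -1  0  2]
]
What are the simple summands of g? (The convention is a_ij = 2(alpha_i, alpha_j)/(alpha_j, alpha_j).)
The diagram associated to this matrix has two connected components: the simple roots {alpha_2, alpha_3, alpha_7, alpha_9} form a chain of 2 nodes with a fork of two nodes at one end (D_4), and {alpha_1, alpha_4, alpha_5, alpha_6, alpha_8} form a chain of 3 nodes with a fork of two nodes at one end (D_5). A semisimple Lie algebra decomposes uniquely as the direct sum of simple ideals, one per connected component of its Dynkin diagram, so g ≅ D_4 ⊕ D_5 (dimension 28 + 45 = 73).

D_4 (so(8)) ⊕ D_5 (so(10))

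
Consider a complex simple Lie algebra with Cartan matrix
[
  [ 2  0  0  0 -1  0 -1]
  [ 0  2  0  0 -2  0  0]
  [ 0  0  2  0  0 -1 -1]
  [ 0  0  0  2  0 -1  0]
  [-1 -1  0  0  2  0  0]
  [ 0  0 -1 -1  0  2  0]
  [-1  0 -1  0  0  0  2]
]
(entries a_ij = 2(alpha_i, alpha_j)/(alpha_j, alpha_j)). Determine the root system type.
type C_7

The matrix has rank 7 with 2's on the diagonal. Reading the off-diagonal entries as Dynkin edges (a single edge where a_ij = a_ji = -1; a double or triple edge where a_ij * a_ji = 2 or 3), the diagram is a chain of 7 nodes with a double edge at one end; the terminal node there is the unique long simple root (C_7). One simple-root ordering that puts it in standard form is (alpha_4, alpha_6, alpha_3, alpha_7, alpha_1, alpha_5, alpha_2). So the algebra is type C_7, i.e. sp(14).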